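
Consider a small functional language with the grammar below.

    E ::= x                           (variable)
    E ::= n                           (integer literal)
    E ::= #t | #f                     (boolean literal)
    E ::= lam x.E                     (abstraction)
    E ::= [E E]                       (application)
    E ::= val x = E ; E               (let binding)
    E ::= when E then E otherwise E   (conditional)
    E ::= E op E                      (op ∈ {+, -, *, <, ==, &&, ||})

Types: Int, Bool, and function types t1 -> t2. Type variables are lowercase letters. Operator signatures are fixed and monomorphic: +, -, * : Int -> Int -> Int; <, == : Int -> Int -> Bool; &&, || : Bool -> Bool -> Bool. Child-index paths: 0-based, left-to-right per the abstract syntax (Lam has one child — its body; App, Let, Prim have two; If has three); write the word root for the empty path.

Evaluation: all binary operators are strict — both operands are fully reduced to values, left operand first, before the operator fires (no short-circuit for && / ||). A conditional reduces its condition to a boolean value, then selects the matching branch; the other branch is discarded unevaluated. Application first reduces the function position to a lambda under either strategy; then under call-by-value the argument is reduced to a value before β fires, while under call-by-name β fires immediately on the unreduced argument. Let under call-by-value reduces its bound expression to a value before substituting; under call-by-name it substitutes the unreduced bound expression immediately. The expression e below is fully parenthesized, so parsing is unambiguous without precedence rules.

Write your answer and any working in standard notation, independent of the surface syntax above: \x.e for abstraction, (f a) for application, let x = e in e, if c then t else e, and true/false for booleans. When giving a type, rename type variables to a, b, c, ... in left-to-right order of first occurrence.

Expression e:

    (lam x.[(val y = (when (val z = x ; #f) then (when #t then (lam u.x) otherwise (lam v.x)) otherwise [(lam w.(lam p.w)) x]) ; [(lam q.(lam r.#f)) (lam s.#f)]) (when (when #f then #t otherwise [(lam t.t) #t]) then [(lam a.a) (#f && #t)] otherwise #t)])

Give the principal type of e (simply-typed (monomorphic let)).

Answer: a -> Bool

Derivation:
x : a
let z : a
  unify Bool ~ Bool
  unify Bool ~ Bool
x : a
\u._ : b -> a
x : a
\v._ : c -> a
  unify b -> a ~ c -> a
  unify b ~ c
  unify a ~ a
w : d
\p._ : e -> d
\w._ : d -> e -> d
x : a
  unify d -> e -> d ~ a -> f
  unify d ~ a
  unify e -> a ~ f
_ _ : e -> a
  unify c -> a ~ e -> a
  unify c ~ e
  unify a ~ a
let y : e -> a
\r._ : h -> Bool
\q._ : g -> h -> Bool
\s._ : i -> Bool
  unify g -> h -> Bool ~ (i -> Bool) -> j
  unify g ~ i -> Bool
  unify h -> Bool ~ j
_ _ : h -> Bool
  unify Bool ~ Bool
t : k
\t._ : k -> k
  unify k -> k ~ Bool -> l
  unify k ~ Bool
  unify Bool ~ l
_ _ : Bool
  unify Bool ~ Bool
  unify Bool ~ Bool
a : m
\a._ : m -> m
  unify Bool ~ Bool
  unify Bool ~ Bool
  unify m -> m ~ Bool -> n
  unify m ~ Bool
  unify Bool ~ n
_ _ : Bool
  unify Bool ~ Bool
  unify h -> Bool ~ Bool -> o
  unify h ~ Bool
  unify Bool ~ o
_ _ : Bool
\x._ : a -> Bool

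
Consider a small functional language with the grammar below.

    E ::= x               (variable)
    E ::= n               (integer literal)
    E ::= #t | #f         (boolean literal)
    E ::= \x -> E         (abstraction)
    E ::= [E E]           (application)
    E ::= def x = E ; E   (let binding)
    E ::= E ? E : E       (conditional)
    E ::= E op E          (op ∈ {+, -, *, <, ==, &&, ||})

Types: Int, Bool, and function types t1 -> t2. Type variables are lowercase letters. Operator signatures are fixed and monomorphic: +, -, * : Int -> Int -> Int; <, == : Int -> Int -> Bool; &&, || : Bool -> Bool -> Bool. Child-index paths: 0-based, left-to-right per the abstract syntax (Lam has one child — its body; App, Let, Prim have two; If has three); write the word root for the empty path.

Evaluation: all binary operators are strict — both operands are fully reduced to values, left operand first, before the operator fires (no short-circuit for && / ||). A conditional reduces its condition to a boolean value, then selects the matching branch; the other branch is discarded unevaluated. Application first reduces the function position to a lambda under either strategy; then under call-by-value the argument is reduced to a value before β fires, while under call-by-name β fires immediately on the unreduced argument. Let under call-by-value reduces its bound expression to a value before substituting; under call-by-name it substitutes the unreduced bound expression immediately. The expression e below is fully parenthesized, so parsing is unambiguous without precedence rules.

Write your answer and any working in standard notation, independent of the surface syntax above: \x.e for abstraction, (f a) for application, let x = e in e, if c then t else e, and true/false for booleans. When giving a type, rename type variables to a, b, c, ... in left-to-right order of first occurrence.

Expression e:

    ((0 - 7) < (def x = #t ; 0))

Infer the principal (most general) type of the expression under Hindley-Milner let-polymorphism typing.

Answer: Bool

Trace:
  unify Int ~ Int
  unify Int ~ Int
  unify Int ~ Int
let x : Bool
  unify Int ~ Int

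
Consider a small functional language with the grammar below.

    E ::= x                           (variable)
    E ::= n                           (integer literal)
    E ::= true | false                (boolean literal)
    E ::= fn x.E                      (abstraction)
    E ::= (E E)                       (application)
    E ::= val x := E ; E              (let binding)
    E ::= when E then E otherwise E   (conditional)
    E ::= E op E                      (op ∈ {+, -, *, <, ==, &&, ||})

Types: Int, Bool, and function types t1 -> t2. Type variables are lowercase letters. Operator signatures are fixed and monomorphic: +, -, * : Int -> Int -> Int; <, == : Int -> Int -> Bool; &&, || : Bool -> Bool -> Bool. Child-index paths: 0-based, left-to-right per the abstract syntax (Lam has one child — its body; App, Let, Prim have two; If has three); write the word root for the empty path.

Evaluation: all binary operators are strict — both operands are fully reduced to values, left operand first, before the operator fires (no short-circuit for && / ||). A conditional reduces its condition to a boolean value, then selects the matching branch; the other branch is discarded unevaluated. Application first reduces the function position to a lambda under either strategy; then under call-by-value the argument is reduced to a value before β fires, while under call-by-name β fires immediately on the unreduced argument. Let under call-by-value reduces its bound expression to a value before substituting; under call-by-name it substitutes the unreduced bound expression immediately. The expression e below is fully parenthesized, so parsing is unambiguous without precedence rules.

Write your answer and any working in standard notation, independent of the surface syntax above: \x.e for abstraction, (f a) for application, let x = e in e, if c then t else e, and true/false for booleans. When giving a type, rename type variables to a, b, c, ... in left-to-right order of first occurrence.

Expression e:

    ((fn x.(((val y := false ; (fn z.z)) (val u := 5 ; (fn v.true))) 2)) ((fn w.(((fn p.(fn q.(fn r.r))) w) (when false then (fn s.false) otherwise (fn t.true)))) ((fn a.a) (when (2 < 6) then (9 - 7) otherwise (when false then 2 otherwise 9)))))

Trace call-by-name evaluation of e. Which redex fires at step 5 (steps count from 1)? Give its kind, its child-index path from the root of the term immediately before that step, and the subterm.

Answer: beta at root : ((\v.true) 2)

Trace:
step 0: ((\x.(((let y = false in (\z.z)) (let u = 5 in (\v.true))) 2)) ((\w.(((\p.(\q.(\r.r))) w) (if false then (\s.false) else (\t.true)))) ((\a.a) (if (2 < 6) then (9 - 7) else (if false then 2 else 9)))))
step 1: [beta@root] (((let y = false in (\z.z)) (let u = 5 in (\v.true))) 2)
step 2: [let@0.0] (((\z.z) (let u = 5 in (\v.true))) 2)
step 3: [beta@0] ((let u = 5 in (\v.true)) 2)
step 4: [let@0] ((\v.true) 2)
step 5: [beta@root] true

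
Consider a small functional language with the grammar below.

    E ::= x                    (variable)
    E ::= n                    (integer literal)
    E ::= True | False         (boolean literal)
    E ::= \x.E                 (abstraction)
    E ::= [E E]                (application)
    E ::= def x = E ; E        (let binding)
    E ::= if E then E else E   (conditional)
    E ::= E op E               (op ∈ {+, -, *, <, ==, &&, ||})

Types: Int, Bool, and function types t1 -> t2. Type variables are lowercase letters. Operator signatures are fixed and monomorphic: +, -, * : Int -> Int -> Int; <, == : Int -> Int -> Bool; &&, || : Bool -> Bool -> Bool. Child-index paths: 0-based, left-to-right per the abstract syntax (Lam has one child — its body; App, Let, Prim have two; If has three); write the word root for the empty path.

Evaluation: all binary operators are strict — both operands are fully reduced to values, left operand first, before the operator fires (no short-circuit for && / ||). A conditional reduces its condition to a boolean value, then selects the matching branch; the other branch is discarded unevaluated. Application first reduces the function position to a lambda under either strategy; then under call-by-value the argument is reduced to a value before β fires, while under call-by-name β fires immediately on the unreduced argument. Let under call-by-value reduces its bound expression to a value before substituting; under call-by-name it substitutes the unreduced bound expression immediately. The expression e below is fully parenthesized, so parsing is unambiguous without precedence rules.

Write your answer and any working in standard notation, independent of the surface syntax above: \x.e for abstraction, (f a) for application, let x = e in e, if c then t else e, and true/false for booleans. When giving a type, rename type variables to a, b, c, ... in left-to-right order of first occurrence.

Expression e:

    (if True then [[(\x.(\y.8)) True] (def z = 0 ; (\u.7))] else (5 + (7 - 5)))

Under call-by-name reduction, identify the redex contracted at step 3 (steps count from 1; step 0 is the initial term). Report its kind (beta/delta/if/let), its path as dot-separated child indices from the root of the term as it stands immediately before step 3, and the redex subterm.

Derivation:
step 0: (if true then (((\x.(\y.8)) true) (let z = 0 in (\u.7))) else (5 + (7 - 5)))
step 1: [if@root] (((\x.(\y.8)) true) (let z = 0 in (\u.7)))
step 2: [beta@0] ((\y.8) (let z = 0 in (\u.7)))
step 3: [beta@root] 8

Answer: beta at root : ((\y.8) (let z = 0 in (\u.7)))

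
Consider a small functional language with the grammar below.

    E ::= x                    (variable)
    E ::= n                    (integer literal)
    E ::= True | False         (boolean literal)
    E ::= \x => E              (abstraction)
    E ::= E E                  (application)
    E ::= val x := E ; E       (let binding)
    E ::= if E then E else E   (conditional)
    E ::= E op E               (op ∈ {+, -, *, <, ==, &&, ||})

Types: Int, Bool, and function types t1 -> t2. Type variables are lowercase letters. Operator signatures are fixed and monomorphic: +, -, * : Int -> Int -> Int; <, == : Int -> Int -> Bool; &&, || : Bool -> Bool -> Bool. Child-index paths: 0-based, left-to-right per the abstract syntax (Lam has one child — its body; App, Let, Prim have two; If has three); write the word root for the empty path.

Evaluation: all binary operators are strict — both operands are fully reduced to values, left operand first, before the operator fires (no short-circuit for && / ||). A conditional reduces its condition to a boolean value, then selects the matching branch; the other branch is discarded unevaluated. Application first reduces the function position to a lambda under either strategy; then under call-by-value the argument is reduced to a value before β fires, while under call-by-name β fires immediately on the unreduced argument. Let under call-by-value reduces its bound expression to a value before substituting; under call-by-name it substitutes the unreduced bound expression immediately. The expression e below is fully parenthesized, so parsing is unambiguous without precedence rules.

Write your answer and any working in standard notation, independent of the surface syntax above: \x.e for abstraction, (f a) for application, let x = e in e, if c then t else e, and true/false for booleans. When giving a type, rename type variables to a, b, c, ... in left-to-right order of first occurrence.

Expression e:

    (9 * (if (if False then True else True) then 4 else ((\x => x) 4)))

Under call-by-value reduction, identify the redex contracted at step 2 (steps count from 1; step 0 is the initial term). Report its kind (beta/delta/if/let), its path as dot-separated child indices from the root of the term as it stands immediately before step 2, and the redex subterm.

Trace:
step 0: (9 * (if (if false then true else true) then 4 else ((\x.x) 4)))
step 1: [if@1.0] (9 * (if true then 4 else ((\x.x) 4)))
step 2: [if@1] (9 * 4)

Answer: if at 1 : (if true then 4 else ((\x.x) 4))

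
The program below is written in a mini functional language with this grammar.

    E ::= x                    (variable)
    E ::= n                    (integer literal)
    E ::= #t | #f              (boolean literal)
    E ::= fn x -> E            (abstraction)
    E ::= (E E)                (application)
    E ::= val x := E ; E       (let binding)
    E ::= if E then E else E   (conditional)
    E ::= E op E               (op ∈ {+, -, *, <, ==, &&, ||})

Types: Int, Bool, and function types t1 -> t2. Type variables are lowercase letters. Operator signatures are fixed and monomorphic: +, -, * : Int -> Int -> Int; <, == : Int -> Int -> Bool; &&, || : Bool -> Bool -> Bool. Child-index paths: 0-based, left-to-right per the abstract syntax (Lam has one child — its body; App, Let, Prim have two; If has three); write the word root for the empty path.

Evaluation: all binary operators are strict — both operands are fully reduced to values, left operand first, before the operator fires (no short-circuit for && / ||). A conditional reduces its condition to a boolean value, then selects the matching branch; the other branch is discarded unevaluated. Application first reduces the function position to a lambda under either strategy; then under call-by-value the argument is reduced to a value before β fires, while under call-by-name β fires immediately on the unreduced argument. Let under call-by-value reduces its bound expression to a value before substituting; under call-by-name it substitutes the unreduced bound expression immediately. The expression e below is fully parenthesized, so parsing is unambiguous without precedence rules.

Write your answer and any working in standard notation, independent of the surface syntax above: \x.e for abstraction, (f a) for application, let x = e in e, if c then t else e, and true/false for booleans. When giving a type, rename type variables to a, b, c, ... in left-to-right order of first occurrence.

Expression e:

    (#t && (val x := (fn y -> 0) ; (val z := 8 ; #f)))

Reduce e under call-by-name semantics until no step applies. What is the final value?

Answer: false

Working:
step 0: (true && (let x = (\y.0) in (let z = 8 in false)))
step 1: [let@1] (true && (let z = 8 in false))
step 2: [let@1] (true && false)
step 3: [delta@root] false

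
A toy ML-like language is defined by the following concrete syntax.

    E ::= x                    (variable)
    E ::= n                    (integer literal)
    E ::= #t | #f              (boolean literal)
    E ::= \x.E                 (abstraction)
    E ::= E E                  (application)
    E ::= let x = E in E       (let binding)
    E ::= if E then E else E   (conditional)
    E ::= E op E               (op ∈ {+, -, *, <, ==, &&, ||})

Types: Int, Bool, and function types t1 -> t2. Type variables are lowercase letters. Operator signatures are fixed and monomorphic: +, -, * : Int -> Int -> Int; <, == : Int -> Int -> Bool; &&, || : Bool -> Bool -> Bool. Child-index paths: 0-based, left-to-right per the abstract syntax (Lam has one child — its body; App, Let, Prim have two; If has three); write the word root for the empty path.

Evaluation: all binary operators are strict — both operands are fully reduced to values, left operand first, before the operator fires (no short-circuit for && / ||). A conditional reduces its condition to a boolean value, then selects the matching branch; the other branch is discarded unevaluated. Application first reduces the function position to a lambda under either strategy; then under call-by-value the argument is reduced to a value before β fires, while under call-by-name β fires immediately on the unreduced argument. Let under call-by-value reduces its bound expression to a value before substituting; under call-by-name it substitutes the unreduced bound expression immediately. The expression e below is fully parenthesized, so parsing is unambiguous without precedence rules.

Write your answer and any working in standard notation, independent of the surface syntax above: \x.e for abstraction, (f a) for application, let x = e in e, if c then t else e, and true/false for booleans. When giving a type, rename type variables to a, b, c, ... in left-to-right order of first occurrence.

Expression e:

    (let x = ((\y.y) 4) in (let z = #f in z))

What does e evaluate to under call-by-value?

Trace:
step 0: (let x = ((\y.y) 4) in (let z = false in z))
step 1: [beta@0] (let x = 4 in (let z = false in z))
step 2: [let@root] (let z = false in z)
step 3: [let@root] false

Answer: false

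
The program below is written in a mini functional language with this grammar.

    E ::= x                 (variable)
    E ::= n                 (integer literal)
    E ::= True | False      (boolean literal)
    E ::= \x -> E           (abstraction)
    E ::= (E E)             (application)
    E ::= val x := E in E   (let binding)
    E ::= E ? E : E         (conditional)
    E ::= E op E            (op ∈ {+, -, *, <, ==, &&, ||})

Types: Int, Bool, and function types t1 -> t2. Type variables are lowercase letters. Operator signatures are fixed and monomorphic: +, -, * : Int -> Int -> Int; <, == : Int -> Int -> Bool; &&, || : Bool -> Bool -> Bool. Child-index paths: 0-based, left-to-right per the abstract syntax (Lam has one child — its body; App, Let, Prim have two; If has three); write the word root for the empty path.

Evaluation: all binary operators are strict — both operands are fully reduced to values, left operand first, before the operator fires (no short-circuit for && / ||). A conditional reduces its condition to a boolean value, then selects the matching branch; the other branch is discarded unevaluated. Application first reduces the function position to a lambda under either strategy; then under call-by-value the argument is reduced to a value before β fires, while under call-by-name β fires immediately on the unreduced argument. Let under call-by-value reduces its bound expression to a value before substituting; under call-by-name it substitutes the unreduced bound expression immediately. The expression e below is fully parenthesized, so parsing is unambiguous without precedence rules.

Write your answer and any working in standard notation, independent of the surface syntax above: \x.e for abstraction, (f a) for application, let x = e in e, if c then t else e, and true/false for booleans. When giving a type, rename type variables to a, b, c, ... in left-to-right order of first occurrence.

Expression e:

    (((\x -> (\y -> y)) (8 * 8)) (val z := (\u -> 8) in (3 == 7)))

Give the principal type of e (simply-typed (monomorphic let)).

Working:
y : b
\y._ : b -> b
\x._ : a -> b -> b
  unify Int ~ Int
  unify Int ~ Int
  unify a -> b -> b ~ Int -> c
  unify a ~ Int
  unify b -> b ~ c
_ _ : b -> b
\u._ : d -> Int
let z : d -> Int
  unify Int ~ Int
  unify Int ~ Int
  unify b -> b ~ Bool -> e
  unify b ~ Bool
  unify Bool ~ e
_ _ : Bool

Answer: Bool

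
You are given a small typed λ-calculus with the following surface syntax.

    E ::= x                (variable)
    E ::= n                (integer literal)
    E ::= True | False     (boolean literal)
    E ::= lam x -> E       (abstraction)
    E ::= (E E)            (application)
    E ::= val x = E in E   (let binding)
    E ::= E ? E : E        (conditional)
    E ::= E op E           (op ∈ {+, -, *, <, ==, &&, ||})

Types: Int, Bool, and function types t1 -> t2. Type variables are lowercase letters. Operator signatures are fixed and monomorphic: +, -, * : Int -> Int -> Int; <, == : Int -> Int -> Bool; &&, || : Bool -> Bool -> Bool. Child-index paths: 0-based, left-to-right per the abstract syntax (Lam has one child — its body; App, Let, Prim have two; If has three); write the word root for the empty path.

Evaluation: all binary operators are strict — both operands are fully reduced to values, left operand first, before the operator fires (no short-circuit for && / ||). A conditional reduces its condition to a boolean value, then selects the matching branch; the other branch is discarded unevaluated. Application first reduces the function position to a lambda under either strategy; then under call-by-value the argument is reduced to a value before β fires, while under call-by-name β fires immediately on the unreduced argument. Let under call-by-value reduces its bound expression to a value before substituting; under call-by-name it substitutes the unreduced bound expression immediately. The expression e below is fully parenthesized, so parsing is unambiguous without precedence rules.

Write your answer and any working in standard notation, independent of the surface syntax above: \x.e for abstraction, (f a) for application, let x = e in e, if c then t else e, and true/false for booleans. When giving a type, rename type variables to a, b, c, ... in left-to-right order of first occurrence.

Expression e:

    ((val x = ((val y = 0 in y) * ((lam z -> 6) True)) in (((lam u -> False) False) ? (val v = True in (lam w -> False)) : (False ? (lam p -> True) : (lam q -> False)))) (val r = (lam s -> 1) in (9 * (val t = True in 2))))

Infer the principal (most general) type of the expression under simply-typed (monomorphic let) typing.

Trace:
let y : Int
y : Int
  unify Int ~ Int
\z._ : a -> Int
  unify a -> Int ~ Bool -> b
  unify a ~ Bool
  unify Int ~ b
_ _ : Int
  unify Int ~ Int
let x : Int
\u._ : c -> Bool
  unify c -> Bool ~ Bool -> d
  unify c ~ Bool
  unify Bool ~ d
_ _ : Bool
  unify Bool ~ Bool
let v : Bool
\w._ : e -> Bool
  unify Bool ~ Bool
\p._ : f -> Bool
\q._ : g -> Bool
  unify f -> Bool ~ g -> Bool
  unify f ~ g
  unify Bool ~ Bool
  unify e -> Bool ~ g -> Bool
  unify e ~ g
  unify Bool ~ Bool
\s._ : h -> Int
let r : h -> Int
  unify Int ~ Int
let t : Bool
  unify Int ~ Int
  unify g -> Bool ~ Int -> i
  unify g ~ Int
  unify Bool ~ i
_ _ : Bool

Answer: Bool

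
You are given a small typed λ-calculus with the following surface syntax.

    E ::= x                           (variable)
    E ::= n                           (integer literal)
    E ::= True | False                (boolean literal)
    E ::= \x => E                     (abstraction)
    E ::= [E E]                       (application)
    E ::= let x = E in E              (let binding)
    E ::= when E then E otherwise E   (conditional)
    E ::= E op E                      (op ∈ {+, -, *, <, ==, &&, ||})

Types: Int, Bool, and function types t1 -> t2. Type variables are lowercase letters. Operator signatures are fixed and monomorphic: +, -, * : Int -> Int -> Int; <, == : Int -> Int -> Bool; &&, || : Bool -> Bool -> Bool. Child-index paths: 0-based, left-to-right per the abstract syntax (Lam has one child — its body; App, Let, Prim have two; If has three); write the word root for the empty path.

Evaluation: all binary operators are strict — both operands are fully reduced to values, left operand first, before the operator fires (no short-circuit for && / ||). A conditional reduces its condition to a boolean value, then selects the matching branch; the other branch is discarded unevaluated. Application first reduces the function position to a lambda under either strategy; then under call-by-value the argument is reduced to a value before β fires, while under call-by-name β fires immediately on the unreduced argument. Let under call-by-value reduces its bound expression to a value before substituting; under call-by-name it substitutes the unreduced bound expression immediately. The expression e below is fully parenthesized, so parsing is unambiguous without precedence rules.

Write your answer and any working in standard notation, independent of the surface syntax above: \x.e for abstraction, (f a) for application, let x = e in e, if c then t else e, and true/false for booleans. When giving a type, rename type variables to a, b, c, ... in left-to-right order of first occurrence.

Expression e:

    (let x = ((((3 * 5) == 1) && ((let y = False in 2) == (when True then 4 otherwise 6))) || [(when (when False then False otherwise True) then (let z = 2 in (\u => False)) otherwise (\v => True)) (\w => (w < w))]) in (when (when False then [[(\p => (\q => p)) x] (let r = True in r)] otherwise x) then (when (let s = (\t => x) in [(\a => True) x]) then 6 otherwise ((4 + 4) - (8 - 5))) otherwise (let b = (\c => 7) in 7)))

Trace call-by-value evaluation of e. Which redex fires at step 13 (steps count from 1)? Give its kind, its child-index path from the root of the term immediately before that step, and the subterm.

Working:
step 0: (let x = ((((3 * 5) == 1) && ((let y = false in 2) == (if true then 4 else 6))) || ((if (if false then false else true) then (let z = 2 in (\u.false)) else (\v.true)) (\w.(w < w)))) in (if (if false then (((\p.(\q.p)) x) (let r = true in r)) else x) then (if (let s = (\t.x) in ((\a.true) x)) then 6 else ((4 + 4) - (8 - 5))) else (let b = (\c.7) in 7)))
step 1: [delta@0.0.0.0] (let x = (((15 == 1) && ((let y = false in 2) == (if true then 4 else 6))) || ((if (if false then false else true) then (let z = 2 in (\u.false)) else (\v.true)) (\w.(w < w)))) in (if (if false then (((\p.(\q.p)) x) (let r = true in r)) else x) then (if (let s = (\t.x) in ((\a.true) x)) then 6 else ((4 + 4) - (8 - 5))) else (let b = (\c.7) in 7)))
step 2: [delta@0.0.0] (let x = ((false && ((let y = false in 2) == (if true then 4 else 6))) || ((if (if false then false else true) then (let z = 2 in (\u.false)) else (\v.true)) (\w.(w < w)))) in (if (if false then (((\p.(\q.p)) x) (let r = true in r)) else x) then (if (let s = (\t.x) in ((\a.true) x)) then 6 else ((4 + 4) - (8 - 5))) else (let b = (\c.7) in 7)))
step 3: [let@0.0.1.0] (let x = ((false && (2 == (if true then 4 else 6))) || ((if (if false then false else true) then (let z = 2 in (\u.false)) else (\v.true)) (\w.(w < w)))) in (if (if false then (((\p.(\q.p)) x) (let r = true in r)) else x) then (if (let s = (\t.x) in ((\a.true) x)) then 6 else ((4 + 4) - (8 - 5))) else (let b = (\c.7) in 7)))
step 4: [if@0.0.1.1] (let x = ((false && (2 == 4)) || ((if (if false then false else true) then (let z = 2 in (\u.false)) else (\v.true)) (\w.(w < w)))) in (if (if false then (((\p.(\q.p)) x) (let r = true in r)) else x) then (if (let s = (\t.x) in ((\a.true) x)) then 6 else ((4 + 4) - (8 - 5))) else (let b = (\c.7) in 7)))
step 5: [delta@0.0.1] (let x = ((false && false) || ((if (if false then false else true) then (let z = 2 in (\u.false)) else (\v.true)) (\w.(w < w)))) in (if (if false then (((\p.(\q.p)) x) (let r = true in r)) else x) then (if (let s = (\t.x) in ((\a.true) x)) then 6 else ((4 + 4) - (8 - 5))) else (let b = (\c.7) in 7)))
step 6: [delta@0.0] (let x = (false || ((if (if false then false else true) then (let z = 2 in (\u.false)) else (\v.true)) (\w.(w < w)))) in (if (if false then (((\p.(\q.p)) x) (let r = true in r)) else x) then (if (let s = (\t.x) in ((\a.true) x)) then 6 else ((4 + 4) - (8 - 5))) else (let b = (\c.7) in 7)))
step 7: [if@0.1.0.0] (let x = (false || ((if true then (let z = 2 in (\u.false)) else (\v.true)) (\w.(w < w)))) in (if (if false then (((\p.(\q.p)) x) (let r = true in r)) else x) then (if (let s = (\t.x) in ((\a.true) x)) then 6 else ((4 + 4) - (8 - 5))) else (let b = (\c.7) in 7)))
step 8: [if@0.1.0] (let x = (false || ((let z = 2 in (\u.false)) (\w.(w < w)))) in (if (if false then (((\p.(\q.p)) x) (let r = true in r)) else x) then (if (let s = (\t.x) in ((\a.true) x)) then 6 else ((4 + 4) - (8 - 5))) else (let b = (\c.7) in 7)))
step 9: [let@0.1.0] (let x = (false || ((\u.false) (\w.(w < w)))) in (if (if false then (((\p.(\q.p)) x) (let r = true in r)) else x) then (if (let s = (\t.x) in ((\a.true) x)) then 6 else ((4 + 4) - (8 - 5))) else (let b = (\c.7) in 7)))
step 10: [beta@0.1] (let x = (false || false) in (if (if false then (((\p.(\q.p)) x) (let r = true in r)) else x) then (if (let s = (\t.x) in ((\a.true) x)) then 6 else ((4 + 4) - (8 - 5))) else (let b = (\c.7) in 7)))
step 11: [delta@0] (let x = false in (if (if false then (((\p.(\q.p)) x) (let r = true in r)) else x) then (if (let s = (\t.x) in ((\a.true) x)) then 6 else ((4 + 4) - (8 - 5))) else (let b = (\c.7) in 7)))
step 12: [let@root] (if (if false then (((\p.(\q.p)) false) (let r = true in r)) else false) then (if (let s = (\t.false) in ((\a.true) false)) then 6 else ((4 + 4) - (8 - 5))) else (let b = (\c.7) in 7))
step 13: [if@0] (if false then (if (let s = (\t.false) in ((\a.true) false)) then 6 else ((4 + 4) - (8 - 5))) else (let b = (\c.7) in 7))

Answer: if at 0 : (if false then (((\p.(\q.p)) false) (let r = true in r)) else false)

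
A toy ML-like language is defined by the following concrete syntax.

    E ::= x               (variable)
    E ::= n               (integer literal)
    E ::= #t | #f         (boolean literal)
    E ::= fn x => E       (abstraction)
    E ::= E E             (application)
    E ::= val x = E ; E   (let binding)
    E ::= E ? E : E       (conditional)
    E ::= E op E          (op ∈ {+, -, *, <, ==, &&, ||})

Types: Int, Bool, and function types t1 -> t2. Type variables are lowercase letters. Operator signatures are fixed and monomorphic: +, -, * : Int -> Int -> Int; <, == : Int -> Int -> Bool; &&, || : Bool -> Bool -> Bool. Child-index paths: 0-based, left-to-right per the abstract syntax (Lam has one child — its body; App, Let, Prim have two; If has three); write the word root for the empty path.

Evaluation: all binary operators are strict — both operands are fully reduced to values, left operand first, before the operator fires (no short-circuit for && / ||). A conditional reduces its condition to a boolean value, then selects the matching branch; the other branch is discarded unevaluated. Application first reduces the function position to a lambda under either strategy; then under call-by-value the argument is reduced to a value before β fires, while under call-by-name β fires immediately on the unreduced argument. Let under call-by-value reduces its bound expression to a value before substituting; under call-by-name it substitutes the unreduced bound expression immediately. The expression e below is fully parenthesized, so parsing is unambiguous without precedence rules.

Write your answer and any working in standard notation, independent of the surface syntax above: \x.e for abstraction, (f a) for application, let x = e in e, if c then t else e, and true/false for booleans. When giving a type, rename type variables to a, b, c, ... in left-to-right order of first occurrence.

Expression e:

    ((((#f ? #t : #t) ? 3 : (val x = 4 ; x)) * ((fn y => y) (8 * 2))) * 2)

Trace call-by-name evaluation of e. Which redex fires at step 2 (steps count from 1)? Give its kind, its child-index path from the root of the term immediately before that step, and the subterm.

Trace:
step 0: (((if (if false then true else true) then 3 else (let x = 4 in x)) * ((\y.y) (8 * 2))) * 2)
step 1: [if@0.0.0] (((if true then 3 else (let x = 4 in x)) * ((\y.y) (8 * 2))) * 2)
step 2: [if@0.0] ((3 * ((\y.y) (8 * 2))) * 2)

Answer: if at 0.0 : (if true then 3 else (let x = 4 in x))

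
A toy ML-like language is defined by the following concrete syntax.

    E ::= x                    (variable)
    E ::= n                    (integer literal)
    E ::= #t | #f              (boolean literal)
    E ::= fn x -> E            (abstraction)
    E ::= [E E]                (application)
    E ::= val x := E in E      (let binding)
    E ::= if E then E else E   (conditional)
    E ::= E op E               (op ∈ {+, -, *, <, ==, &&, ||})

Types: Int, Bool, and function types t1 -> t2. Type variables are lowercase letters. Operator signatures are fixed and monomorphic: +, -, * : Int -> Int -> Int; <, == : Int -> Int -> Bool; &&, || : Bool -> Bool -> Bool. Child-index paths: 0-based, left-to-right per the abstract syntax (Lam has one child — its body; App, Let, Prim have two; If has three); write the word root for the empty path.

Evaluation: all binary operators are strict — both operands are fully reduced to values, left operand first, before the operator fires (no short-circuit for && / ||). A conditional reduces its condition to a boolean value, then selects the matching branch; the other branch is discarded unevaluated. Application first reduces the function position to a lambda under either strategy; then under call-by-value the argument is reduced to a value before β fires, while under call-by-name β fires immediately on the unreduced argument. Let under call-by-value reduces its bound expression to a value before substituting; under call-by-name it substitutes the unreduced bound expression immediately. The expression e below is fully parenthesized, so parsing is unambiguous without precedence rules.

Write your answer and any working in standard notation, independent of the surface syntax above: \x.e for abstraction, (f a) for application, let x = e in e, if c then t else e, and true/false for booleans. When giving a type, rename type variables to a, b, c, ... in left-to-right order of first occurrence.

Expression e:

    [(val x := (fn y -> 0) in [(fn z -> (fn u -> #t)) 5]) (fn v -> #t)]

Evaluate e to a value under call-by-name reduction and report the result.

Answer: true

Working:
step 0: ((let x = (\y.0) in ((\z.(\u.true)) 5)) (\v.true))
step 1: [let@0] (((\z.(\u.true)) 5) (\v.true))
step 2: [beta@0] ((\u.true) (\v.true))
step 3: [beta@root] true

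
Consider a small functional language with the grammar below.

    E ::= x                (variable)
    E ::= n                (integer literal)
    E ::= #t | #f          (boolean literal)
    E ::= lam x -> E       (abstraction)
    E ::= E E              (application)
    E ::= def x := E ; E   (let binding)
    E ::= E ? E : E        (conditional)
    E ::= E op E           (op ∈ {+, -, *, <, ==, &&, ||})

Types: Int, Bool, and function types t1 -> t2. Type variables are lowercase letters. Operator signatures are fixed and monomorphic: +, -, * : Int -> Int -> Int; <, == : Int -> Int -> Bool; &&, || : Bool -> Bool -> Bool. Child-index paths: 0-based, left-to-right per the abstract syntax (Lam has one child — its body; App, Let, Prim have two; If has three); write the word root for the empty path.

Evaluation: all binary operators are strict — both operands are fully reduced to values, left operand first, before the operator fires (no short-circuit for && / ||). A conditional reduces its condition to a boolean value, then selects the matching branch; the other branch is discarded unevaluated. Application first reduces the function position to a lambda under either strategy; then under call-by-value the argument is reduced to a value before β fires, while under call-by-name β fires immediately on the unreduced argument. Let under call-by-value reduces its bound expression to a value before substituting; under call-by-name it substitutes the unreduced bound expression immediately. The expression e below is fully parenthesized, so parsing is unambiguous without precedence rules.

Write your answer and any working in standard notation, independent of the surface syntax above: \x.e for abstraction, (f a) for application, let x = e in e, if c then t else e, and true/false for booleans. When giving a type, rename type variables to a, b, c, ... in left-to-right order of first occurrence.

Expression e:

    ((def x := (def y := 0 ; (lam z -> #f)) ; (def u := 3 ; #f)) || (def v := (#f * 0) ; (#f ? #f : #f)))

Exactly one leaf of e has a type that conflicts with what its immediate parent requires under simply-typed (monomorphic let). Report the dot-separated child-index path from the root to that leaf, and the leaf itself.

Answer: 1.0.0 : false

Derivation:
let y : Int
\z._ : a -> Bool
let x : a -> Bool
let u : Int
  unify Bool ~ Bool
  unify Bool ~ Int
  FAIL: mismatch Bool ~ Int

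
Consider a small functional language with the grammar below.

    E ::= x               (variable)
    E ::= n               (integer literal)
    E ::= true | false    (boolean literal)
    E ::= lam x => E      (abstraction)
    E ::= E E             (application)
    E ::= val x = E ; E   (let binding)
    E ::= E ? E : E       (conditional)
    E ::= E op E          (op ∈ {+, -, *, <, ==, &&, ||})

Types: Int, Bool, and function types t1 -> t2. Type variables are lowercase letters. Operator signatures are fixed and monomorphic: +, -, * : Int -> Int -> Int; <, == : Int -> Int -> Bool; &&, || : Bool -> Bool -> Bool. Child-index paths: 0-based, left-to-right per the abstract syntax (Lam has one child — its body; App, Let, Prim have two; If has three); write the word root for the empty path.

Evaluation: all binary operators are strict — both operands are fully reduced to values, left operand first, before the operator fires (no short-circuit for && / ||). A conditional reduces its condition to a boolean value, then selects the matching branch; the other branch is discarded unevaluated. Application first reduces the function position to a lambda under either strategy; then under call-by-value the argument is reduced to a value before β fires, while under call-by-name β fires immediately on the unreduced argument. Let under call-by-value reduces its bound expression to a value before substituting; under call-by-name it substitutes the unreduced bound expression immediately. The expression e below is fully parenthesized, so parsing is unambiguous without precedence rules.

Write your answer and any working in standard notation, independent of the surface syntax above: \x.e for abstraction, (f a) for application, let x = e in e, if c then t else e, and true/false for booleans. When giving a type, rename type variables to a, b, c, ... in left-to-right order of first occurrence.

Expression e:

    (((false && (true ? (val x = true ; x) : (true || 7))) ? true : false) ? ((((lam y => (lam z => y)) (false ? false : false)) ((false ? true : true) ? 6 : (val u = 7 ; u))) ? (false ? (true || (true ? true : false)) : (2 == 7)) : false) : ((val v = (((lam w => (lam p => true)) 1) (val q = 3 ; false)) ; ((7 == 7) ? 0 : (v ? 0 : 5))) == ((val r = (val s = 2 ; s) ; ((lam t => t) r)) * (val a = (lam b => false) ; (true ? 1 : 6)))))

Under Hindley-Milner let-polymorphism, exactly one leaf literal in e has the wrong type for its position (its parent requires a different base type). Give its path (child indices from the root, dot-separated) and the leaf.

Answer: 0.0.1.2.1 : 7

Working:
  unify Bool ~ Bool
  unify Bool ~ Bool
let x : Bool
x : Bool
  unify Bool ~ Bool
  unify Int ~ Bool
  FAIL: mismatch Int ~ Bool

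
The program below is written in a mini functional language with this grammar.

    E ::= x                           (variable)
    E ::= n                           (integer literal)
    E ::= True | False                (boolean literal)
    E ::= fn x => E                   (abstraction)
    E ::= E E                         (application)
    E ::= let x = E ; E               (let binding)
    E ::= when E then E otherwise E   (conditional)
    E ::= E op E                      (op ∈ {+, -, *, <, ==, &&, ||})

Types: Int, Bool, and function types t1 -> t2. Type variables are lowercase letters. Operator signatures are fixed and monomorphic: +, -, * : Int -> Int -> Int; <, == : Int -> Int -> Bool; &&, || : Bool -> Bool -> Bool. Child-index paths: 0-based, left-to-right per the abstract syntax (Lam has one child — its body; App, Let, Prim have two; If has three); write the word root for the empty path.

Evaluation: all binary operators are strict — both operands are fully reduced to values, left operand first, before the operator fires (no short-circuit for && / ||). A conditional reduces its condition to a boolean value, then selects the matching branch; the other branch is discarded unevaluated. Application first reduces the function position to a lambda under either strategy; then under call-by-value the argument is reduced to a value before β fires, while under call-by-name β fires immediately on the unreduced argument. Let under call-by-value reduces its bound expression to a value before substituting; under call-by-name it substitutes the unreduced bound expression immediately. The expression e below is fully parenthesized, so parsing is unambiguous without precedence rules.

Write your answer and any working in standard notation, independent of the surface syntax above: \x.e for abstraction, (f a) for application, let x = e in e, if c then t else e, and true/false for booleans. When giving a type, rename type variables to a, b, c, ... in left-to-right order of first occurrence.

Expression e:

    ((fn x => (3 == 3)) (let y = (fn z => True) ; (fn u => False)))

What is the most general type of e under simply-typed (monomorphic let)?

Derivation:
  unify Int ~ Int
  unify Int ~ Int
\x._ : a -> Bool
\z._ : b -> Bool
let y : b -> Bool
\u._ : c -> Bool
  unify a -> Bool ~ (c -> Bool) -> d
  unify a ~ c -> Bool
  unify Bool ~ d
_ _ : Bool

Answer: Bool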